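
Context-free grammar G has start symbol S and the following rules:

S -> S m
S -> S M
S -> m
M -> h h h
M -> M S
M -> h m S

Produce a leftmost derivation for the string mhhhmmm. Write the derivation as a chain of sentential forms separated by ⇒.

S ⇒ SM   [S -> S M]
SM ⇒ mM   [S -> m]
mM ⇒ mMS   [M -> M S]
mMS ⇒ mMSS   [M -> M S]
mMSS ⇒ mMSSS   [M -> M S]
mMSSS ⇒ mhhhSSS   [M -> h h h]
mhhhSSS ⇒ mhhhmSS   [S -> m]
mhhhmSS ⇒ mhhhmmS   [S -> m]
mhhhmmS ⇒ mhhhmmm   [S -> m]

S ⇒ SM ⇒ mM ⇒ mMS ⇒ mMSS ⇒ mMSSS ⇒ mhhhSSS ⇒ mhhhmSS ⇒ mhhhmmS ⇒ mhhhmmm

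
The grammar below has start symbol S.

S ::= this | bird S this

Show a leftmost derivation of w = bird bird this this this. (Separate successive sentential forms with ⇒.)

S ⇒ bird S this ⇒ bird bird S this this ⇒ bird bird this this this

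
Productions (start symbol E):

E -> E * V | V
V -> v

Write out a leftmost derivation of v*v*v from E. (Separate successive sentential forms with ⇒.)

E⇒E*V⇒E*V*V⇒V*V*V⇒v*V*V⇒v*v*V⇒v*v*v

E ⇒ E*V   [E -> E * V]
E*V ⇒ E*V*V   [E -> E * V]
E*V*V ⇒ V*V*V   [E -> V]
V*V*V ⇒ v*V*V   [V -> v]
v*V*V ⇒ v*v*V   [V -> v]
v*v*V ⇒ v*v*v   [V -> v]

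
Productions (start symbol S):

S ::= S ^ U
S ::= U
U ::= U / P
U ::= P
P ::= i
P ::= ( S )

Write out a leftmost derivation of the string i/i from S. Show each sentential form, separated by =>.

S => U => U/P => P/P => i/P => i/i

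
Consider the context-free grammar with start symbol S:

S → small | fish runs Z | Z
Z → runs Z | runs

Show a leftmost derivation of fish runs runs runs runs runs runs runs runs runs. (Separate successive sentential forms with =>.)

S => fish runs Z   [S → fish runs Z]
fish runs Z => fish runs runs Z   [Z → runs Z]
fish runs runs Z => fish runs runs runs Z   [Z → runs Z]
fish runs runs runs Z => fish runs runs runs runs Z   [Z → runs Z]
fish runs runs runs runs Z => fish runs runs runs runs runs Z   [Z → runs Z]
fish runs runs runs runs runs Z => fish runs runs runs runs runs runs Z   [Z → runs Z]
fish runs runs runs runs runs runs Z => fish runs runs runs runs runs runs runs Z   [Z → runs Z]
fish runs runs runs runs runs runs runs Z => fish runs runs runs runs runs runs runs runs Z   [Z → runs Z]
fish runs runs runs runs runs runs runs runs Z => fish runs runs runs runs runs runs runs runs runs   [Z → runs]

S => fish runs Z => fish runs runs Z => fish runs runs runs Z => fish runs runs runs runs Z => fish runs runs runs runs runs Z => fish runs runs runs runs runs runs Z => fish runs runs runs runs runs runs runs Z => fish runs runs runs runs runs runs runs runs Z => fish runs runs runs runs runs runs runs runs runs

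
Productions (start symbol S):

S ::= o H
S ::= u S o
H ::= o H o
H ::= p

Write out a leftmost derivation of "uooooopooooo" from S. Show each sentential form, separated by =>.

S => uSo   [S ::= u S o]
uSo => uoHo   [S ::= o H]
uoHo => uooHoo   [H ::= o H o]
uooHoo => uoooHooo   [H ::= o H o]
uoooHooo => uooooHoooo   [H ::= o H o]
uooooHoooo => uoooooHooooo   [H ::= o H o]
uoooooHooooo => uooooopooooo   [H ::= p]

S => uSo => uoHo => uooHoo => uoooHooo => uooooHoooo => uoooooHooooo => uooooopooooo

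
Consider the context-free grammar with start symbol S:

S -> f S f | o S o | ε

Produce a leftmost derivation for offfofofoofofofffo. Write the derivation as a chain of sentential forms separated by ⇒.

S ⇒ oSo ⇒ ofSfo ⇒ offSffo ⇒ offfSfffo ⇒ offfoSofffo ⇒ offfofSfofffo ⇒ offfofoSofofffo ⇒ offfofofSfofofffo ⇒ offfofofoSofofofffo ⇒ offfofofoofofofffo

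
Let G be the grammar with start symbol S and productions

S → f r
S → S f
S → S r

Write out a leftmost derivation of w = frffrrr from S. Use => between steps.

S => Sr => Srr => Srrr => Sfrrr => Sffrrr => frffrrr

S => Sr   [S → S r]
Sr => Srr   [S → S r]
Srr => Srrr   [S → S r]
Srrr => Sfrrr   [S → S f]
Sfrrr => Sffrrr   [S → S f]
Sffrrr => frffrrr   [S → f r]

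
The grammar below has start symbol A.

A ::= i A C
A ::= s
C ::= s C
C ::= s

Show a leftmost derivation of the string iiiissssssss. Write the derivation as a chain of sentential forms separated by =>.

A => iAC => iiACC => iiiACCC => iiiiACCCC => iiiisCCCC => iiiissCCC => iiiisssCCC => iiiissssCCC => iiiisssssCC => iiiissssssC => iiiisssssssC => iiiissssssss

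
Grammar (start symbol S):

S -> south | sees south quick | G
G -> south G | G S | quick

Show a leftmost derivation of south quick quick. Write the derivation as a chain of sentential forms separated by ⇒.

S ⇒ G ⇒ G S ⇒ south G S ⇒ south quick S ⇒ south quick G ⇒ south quick quick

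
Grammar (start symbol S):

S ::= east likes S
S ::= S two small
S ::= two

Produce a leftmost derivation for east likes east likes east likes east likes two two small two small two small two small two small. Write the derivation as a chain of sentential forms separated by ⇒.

S ⇒ east likes S ⇒ east likes S two small ⇒ east likes east likes S two small ⇒ east likes east likes S two small two small ⇒ east likes east likes S two small two small two small ⇒ east likes east likes east likes S two small two small two small ⇒ east likes east likes east likes S two small two small two small two small ⇒ east likes east likes east likes east likes S two small two small two small two small ⇒ east likes east likes east likes east likes S two small two small two small two small two small ⇒ east likes east likes east likes east likes two two small two small two small two small two small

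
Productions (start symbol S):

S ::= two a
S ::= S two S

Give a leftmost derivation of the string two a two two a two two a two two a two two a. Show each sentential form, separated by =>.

S => S two S => S two S two S => S two S two S two S => S two S two S two S two S => two a two S two S two S two S => two a two two a two S two S two S => two a two two a two two a two S two S => two a two two a two two a two two a two S => two a two two a two two a two two a two two a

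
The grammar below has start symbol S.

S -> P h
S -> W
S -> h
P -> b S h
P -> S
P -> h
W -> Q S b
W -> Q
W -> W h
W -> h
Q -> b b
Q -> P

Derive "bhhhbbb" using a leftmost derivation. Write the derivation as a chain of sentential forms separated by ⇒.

S ⇒ W   [S -> W]
W ⇒ QSb   [W -> Q S b]
QSb ⇒ PSb   [Q -> P]
PSb ⇒ bShSb   [P -> b S h]
bShSb ⇒ bPhhSb   [S -> P h]
bPhhSb ⇒ bhhhSb   [P -> h]
bhhhSb ⇒ bhhhWb   [S -> W]
bhhhWb ⇒ bhhhQb   [W -> Q]
bhhhQb ⇒ bhhhbbb   [Q -> b b]

S⇒W⇒QSb⇒PSb⇒bShSb⇒bPhhSb⇒bhhhSb⇒bhhhWb⇒bhhhQb⇒bhhhbbb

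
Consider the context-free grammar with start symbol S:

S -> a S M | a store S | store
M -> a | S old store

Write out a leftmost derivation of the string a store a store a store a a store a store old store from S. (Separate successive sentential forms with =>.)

S => a store S => a store a store S => a store a store a store S => a store a store a store a S M => a store a store a store a a S M M => a store a store a store a a store M M => a store a store a store a a store a M => a store a store a store a a store a S old store => a store a store a store a a store a store old store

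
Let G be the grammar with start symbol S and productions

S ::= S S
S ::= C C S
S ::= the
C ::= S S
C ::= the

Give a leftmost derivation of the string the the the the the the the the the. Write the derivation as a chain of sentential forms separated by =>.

S => C C S   [S ::= C C S]
C C S => S S C S   [C ::= S S]
S S C S => C C S S C S   [S ::= C C S]
C C S S C S => the C S S C S   [C ::= the]
the C S S C S => the S S S S C S   [C ::= S S]
the S S S S C S => the C C S S S S C S   [S ::= C C S]
the C C S S S S C S => the the C S S S S C S   [C ::= the]
the the C S S S S C S => the the the S S S S C S   [C ::= the]
the the the S S S S C S => the the the the S S S C S   [S ::= the]
the the the the S S S C S => the the the the the S S C S   [S ::= the]
the the the the the S S C S => the the the the the the S C S   [S ::= the]
the the the the the the S C S => the the the the the the the C S   [S ::= the]
the the the the the the the C S => the the the the the the the the S   [C ::= the]
the the the the the the the the S => the the the the the the the the the   [S ::= the]

S => C C S => S S C S => C C S S C S => the C S S C S => the S S S S C S => the C C S S S S C S => the the C S S S S C S => the the the S S S S C S => the the the the S S S C S => the the the the the S S C S => the the the the the the S C S => the the the the the the the C S => the the the the the the the the S => the the the the the the the the the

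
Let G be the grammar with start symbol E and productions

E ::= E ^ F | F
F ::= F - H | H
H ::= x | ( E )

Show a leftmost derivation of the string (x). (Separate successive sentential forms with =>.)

E => F => H => (E) => (F) => (H) => (x)

E => F   [E ::= F]
F => H   [F ::= H]
H => (E)   [H ::= ( E )]
(E) => (F)   [E ::= F]
(F) => (H)   [F ::= H]
(H) => (x)   [H ::= x]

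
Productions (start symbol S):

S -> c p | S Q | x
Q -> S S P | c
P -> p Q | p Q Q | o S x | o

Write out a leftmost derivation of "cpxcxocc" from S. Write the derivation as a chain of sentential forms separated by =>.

S => SQ => SQQ => SQQQ => cpQQQ => cpSSPQQ => cpSQSPQQ => cpxQSPQQ => cpxcSPQQ => cpxcxPQQ => cpxcxoQQ => cpxcxocQ => cpxcxocc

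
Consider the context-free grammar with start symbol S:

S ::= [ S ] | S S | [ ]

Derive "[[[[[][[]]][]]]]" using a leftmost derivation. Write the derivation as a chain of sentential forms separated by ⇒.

S ⇒ [S]   [S ::= [ S ]]
[S] ⇒ [[S]]   [S ::= [ S ]]
[[S]] ⇒ [[[S]]]   [S ::= [ S ]]
[[[S]]] ⇒ [[[SS]]]   [S ::= S S]
[[[SS]]] ⇒ [[[[S]S]]]   [S ::= [ S ]]
[[[[S]S]]] ⇒ [[[[SS]S]]]   [S ::= S S]
[[[[SS]S]]] ⇒ [[[[[]S]S]]]   [S ::= [ ]]
[[[[[]S]S]]] ⇒ [[[[[][S]]S]]]   [S ::= [ S ]]
[[[[[][S]]S]]] ⇒ [[[[[][[]]]S]]]   [S ::= [ ]]
[[[[[][[]]]S]]] ⇒ [[[[[][[]]][]]]]   [S ::= [ ]]

S ⇒ [S] ⇒ [[S]] ⇒ [[[S]]] ⇒ [[[SS]]] ⇒ [[[[S]S]]] ⇒ [[[[SS]S]]] ⇒ [[[[[]S]S]]] ⇒ [[[[[][S]]S]]] ⇒ [[[[[][[]]]S]]] ⇒ [[[[[][[]]][]]]]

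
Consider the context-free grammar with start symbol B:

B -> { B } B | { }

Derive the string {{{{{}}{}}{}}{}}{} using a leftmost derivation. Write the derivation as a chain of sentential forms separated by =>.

B=>{B}B=>{{B}B}B=>{{{B}B}B}B=>{{{{B}B}B}B}B=>{{{{{}}B}B}B}B=>{{{{{}}{}}B}B}B=>{{{{{}}{}}{}}B}B=>{{{{{}}{}}{}}{}}B=>{{{{{}}{}}{}}{}}{}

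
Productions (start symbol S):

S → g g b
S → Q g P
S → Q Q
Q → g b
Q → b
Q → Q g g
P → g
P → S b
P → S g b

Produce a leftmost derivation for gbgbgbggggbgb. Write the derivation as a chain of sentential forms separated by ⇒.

S ⇒ QgP   [S → Q g P]
QgP ⇒ gbgP   [Q → g b]
gbgP ⇒ gbgSgb   [P → S g b]
gbgSgb ⇒ gbgQgPgb   [S → Q g P]
gbgQgPgb ⇒ gbgbgPgb   [Q → b]
gbgbgPgb ⇒ gbgbgSbgb   [P → S b]
gbgbgSbgb ⇒ gbgbgQgPbgb   [S → Q g P]
gbgbgQgPbgb ⇒ gbgbgQgggPbgb   [Q → Q g g]
gbgbgQgggPbgb ⇒ gbgbgbgggPbgb   [Q → b]
gbgbgbgggPbgb ⇒ gbgbgbggggbgb   [P → g]

S⇒QgP⇒gbgP⇒gbgSgb⇒gbgQgPgb⇒gbgbgPgb⇒gbgbgSbgb⇒gbgbgQgPbgb⇒gbgbgQgggPbgb⇒gbgbgbgggPbgb⇒gbgbgbggggbgb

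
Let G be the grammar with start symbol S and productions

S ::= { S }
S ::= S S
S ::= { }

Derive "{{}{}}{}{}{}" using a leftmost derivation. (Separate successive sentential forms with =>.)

S => SS => SSS => SSSS => {S}SSS => {SS}SSS => {{}S}SSS => {{}{}}SSS => {{}{}}{}SS => {{}{}}{}{}S => {{}{}}{}{}{}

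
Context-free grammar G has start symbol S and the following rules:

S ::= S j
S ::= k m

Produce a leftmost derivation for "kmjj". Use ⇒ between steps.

S ⇒ Sj ⇒ Sjj ⇒ kmjj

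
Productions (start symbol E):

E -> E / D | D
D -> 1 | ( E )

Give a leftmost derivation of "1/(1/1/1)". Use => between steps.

E => E/D   [E -> E / D]
E/D => D/D   [E -> D]
D/D => 1/D   [D -> 1]
1/D => 1/(E)   [D -> ( E )]
1/(E) => 1/(E/D)   [E -> E / D]
1/(E/D) => 1/(E/D/D)   [E -> E / D]
1/(E/D/D) => 1/(D/D/D)   [E -> D]
1/(D/D/D) => 1/(1/D/D)   [D -> 1]
1/(1/D/D) => 1/(1/1/D)   [D -> 1]
1/(1/1/D) => 1/(1/1/1)   [D -> 1]

E=>E/D=>D/D=>1/D=>1/(E)=>1/(E/D)=>1/(E/D/D)=>1/(D/D/D)=>1/(1/D/D)=>1/(1/1/D)=>1/(1/1/1)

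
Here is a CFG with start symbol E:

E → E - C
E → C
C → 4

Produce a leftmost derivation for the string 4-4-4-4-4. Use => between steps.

E => E-C => E-C-C => E-C-C-C => E-C-C-C-C => C-C-C-C-C => 4-C-C-C-C => 4-4-C-C-C => 4-4-4-C-C => 4-4-4-4-C => 4-4-4-4-4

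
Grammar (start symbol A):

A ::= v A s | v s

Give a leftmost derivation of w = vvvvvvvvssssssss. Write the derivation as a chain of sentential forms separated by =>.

A => vAs => vvAss => vvvAsss => vvvvAssss => vvvvvAsssss => vvvvvvAssssss => vvvvvvvAsssssss => vvvvvvvvssssssss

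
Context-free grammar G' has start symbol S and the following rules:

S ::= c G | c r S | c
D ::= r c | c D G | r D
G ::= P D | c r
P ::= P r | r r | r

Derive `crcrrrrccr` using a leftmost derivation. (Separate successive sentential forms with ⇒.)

S⇒cG⇒cPD⇒crD⇒crcDG⇒crcrDG⇒crcrrDG⇒crcrrrDG⇒crcrrrrcG⇒crcrrrrccr

S ⇒ cG   [S ::= c G]
cG ⇒ cPD   [G ::= P D]
cPD ⇒ crD   [P ::= r]
crD ⇒ crcDG   [D ::= c D G]
crcDG ⇒ crcrDG   [D ::= r D]
crcrDG ⇒ crcrrDG   [D ::= r D]
crcrrDG ⇒ crcrrrDG   [D ::= r D]
crcrrrDG ⇒ crcrrrrcG   [D ::= r c]
crcrrrrcG ⇒ crcrrrrccr   [G ::= c r]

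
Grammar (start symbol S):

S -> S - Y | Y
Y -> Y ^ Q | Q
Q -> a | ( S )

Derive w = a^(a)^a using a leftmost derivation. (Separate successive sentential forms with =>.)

S => Y => Y^Q => Y^Q^Q => Q^Q^Q => a^Q^Q => a^(S)^Q => a^(Y)^Q => a^(Q)^Q => a^(a)^Q => a^(a)^a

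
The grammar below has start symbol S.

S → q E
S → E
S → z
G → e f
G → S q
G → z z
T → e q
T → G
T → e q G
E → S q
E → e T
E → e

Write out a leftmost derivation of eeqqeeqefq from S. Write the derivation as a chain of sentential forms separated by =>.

S => E   [S → E]
E => eT   [E → e T]
eT => eeqG   [T → e q G]
eeqG => eeqSq   [G → S q]
eeqSq => eeqqEq   [S → q E]
eeqqEq => eeqqeTq   [E → e T]
eeqqeTq => eeqqeeqGq   [T → e q G]
eeqqeeqGq => eeqqeeqefq   [G → e f]

S=>E=>eT=>eeqG=>eeqSq=>eeqqEq=>eeqqeTq=>eeqqeeqGq=>eeqqeeqefq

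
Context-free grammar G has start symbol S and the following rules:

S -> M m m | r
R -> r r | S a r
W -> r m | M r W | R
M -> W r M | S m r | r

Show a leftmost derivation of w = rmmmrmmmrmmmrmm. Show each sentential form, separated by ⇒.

S⇒Mmm⇒Smrmm⇒Mmmmrmm⇒Smrmmmrmm⇒Mmmmrmmmrmm⇒Smrmmmrmmmrmm⇒Mmmmrmmmrmmmrmm⇒rmmmrmmmrmmmrmm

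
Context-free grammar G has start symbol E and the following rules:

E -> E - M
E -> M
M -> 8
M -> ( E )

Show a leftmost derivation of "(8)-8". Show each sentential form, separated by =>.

E => E-M => M-M => (E)-M => (M)-M => (8)-M => (8)-8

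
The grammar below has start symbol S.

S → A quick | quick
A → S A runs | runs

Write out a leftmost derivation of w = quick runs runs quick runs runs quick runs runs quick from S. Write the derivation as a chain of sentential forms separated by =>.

S => A quick   [S → A quick]
A quick => S A runs quick   [A → S A runs]
S A runs quick => A quick A runs quick   [S → A quick]
A quick A runs quick => S A runs quick A runs quick   [A → S A runs]
S A runs quick A runs quick => A quick A runs quick A runs quick   [S → A quick]
A quick A runs quick A runs quick => S A runs quick A runs quick A runs quick   [A → S A runs]
S A runs quick A runs quick A runs quick => quick A runs quick A runs quick A runs quick   [S → quick]
quick A runs quick A runs quick A runs quick => quick runs runs quick A runs quick A runs quick   [A → runs]
quick runs runs quick A runs quick A runs quick => quick runs runs quick runs runs quick A runs quick   [A → runs]
quick runs runs quick runs runs quick A runs quick => quick runs runs quick runs runs quick runs runs quick   [A → runs]

S => A quick => S A runs quick => A quick A runs quick => S A runs quick A runs quick => A quick A runs quick A runs quick => S A runs quick A runs quick A runs quick => quick A runs quick A runs quick A runs quick => quick runs runs quick A runs quick A runs quick => quick runs runs quick runs runs quick A runs quick => quick runs runs quick runs runs quick runs runs quick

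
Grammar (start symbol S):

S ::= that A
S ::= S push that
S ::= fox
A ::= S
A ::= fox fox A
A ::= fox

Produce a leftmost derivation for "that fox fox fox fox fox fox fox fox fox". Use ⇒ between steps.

S ⇒ that A ⇒ that fox fox A ⇒ that fox fox fox fox A ⇒ that fox fox fox fox fox fox A ⇒ that fox fox fox fox fox fox fox fox A ⇒ that fox fox fox fox fox fox fox fox fox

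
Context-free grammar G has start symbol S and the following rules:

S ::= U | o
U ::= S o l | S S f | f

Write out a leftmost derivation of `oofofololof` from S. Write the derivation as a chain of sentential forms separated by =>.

S => U => SSf => USf => SolSf => UolSf => SololSf => UololSf => SSfololSf => USfololSf => SSfSfololSf => oSfSfololSf => oofSfololSf => oofofololSf => oofofololof

S => U   [S ::= U]
U => SSf   [U ::= S S f]
SSf => USf   [S ::= U]
USf => SolSf   [U ::= S o l]
SolSf => UolSf   [S ::= U]
UolSf => SololSf   [U ::= S o l]
SololSf => UololSf   [S ::= U]
UololSf => SSfololSf   [U ::= S S f]
SSfololSf => USfololSf   [S ::= U]
USfololSf => SSfSfololSf   [U ::= S S f]
SSfSfololSf => oSfSfololSf   [S ::= o]
oSfSfololSf => oofSfololSf   [S ::= o]
oofSfololSf => oofofololSf   [S ::= o]
oofofololSf => oofofololof   [S ::= o]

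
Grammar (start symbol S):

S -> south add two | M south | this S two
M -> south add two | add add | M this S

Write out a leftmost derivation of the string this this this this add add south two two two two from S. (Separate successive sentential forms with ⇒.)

S ⇒ this S two ⇒ this this S two two ⇒ this this this S two two two ⇒ this this this this S two two two two ⇒ this this this this M south two two two two ⇒ this this this this add add south two two two two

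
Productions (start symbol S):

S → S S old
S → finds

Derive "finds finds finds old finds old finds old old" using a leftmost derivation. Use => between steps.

S => S S old => finds S old => finds S S old old => finds S S old S old old => finds S S old S old S old old => finds finds S old S old S old old => finds finds finds old S old S old old => finds finds finds old finds old S old old => finds finds finds old finds old finds old old

S => S S old   [S → S S old]
S S old => finds S old   [S → finds]
finds S old => finds S S old old   [S → S S old]
finds S S old old => finds S S old S old old   [S → S S old]
finds S S old S old old => finds S S old S old S old old   [S → S S old]
finds S S old S old S old old => finds finds S old S old S old old   [S → finds]
finds finds S old S old S old old => finds finds finds old S old S old old   [S → finds]
finds finds finds old S old S old old => finds finds finds old finds old S old old   [S → finds]
finds finds finds old finds old S old old => finds finds finds old finds old finds old old   [S → finds]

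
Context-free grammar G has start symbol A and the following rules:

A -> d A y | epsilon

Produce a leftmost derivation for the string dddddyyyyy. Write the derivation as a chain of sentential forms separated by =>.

A => dAy => ddAyy => dddAyyy => ddddAyyyy => dddddAyyyyy => dddddyyyyy

A => dAy   [A -> d A y]
dAy => ddAyy   [A -> d A y]
ddAyy => dddAyyy   [A -> d A y]
dddAyyy => ddddAyyyy   [A -> d A y]
ddddAyyyy => dddddAyyyyy   [A -> d A y]
dddddAyyyyy => dddddyyyyy   [A -> epsilon]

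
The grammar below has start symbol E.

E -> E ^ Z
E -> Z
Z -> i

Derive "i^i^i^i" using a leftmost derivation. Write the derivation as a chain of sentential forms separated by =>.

E => E^Z => E^Z^Z => E^Z^Z^Z => Z^Z^Z^Z => i^Z^Z^Z => i^i^Z^Z => i^i^i^Z => i^i^i^i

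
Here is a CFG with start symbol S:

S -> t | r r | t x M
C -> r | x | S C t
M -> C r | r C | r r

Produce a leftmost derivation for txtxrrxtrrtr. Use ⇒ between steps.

S ⇒ txM ⇒ txCr ⇒ txSCtr ⇒ txtxMCtr ⇒ txtxCrCtr ⇒ txtxSCtrCtr ⇒ txtxrrCtrCtr ⇒ txtxrrxtrCtr ⇒ txtxrrxtrrtr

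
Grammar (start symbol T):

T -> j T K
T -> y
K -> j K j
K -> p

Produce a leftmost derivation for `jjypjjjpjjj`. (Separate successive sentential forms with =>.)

T => jTK   [T -> j T K]
jTK => jjTKK   [T -> j T K]
jjTKK => jjyKK   [T -> y]
jjyKK => jjypK   [K -> p]
jjypK => jjypjKj   [K -> j K j]
jjypjKj => jjypjjKjj   [K -> j K j]
jjypjjKjj => jjypjjjKjjj   [K -> j K j]
jjypjjjKjjj => jjypjjjpjjj   [K -> p]

T=>jTK=>jjTKK=>jjyKK=>jjypK=>jjypjKj=>jjypjjKjj=>jjypjjjKjjj=>jjypjjjpjjj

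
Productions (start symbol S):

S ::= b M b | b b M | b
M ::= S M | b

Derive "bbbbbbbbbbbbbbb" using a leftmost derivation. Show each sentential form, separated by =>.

S => bbM => bbSM => bbbbMM => bbbbSMM => bbbbbMbMM => bbbbbSMbMM => bbbbbbMbMbMM => bbbbbbSMbMbMM => bbbbbbbbMMbMbMM => bbbbbbbbbMbMbMM => bbbbbbbbbbbMbMM => bbbbbbbbbbbbbMM => bbbbbbbbbbbbbbM => bbbbbbbbbbbbbbb

S => bbM   [S ::= b b M]
bbM => bbSM   [M ::= S M]
bbSM => bbbbMM   [S ::= b b M]
bbbbMM => bbbbSMM   [M ::= S M]
bbbbSMM => bbbbbMbMM   [S ::= b M b]
bbbbbMbMM => bbbbbSMbMM   [M ::= S M]
bbbbbSMbMM => bbbbbbMbMbMM   [S ::= b M b]
bbbbbbMbMbMM => bbbbbbSMbMbMM   [M ::= S M]
bbbbbbSMbMbMM => bbbbbbbbMMbMbMM   [S ::= b b M]
bbbbbbbbMMbMbMM => bbbbbbbbbMbMbMM   [M ::= b]
bbbbbbbbbMbMbMM => bbbbbbbbbbbMbMM   [M ::= b]
bbbbbbbbbbbMbMM => bbbbbbbbbbbbbMM   [M ::= b]
bbbbbbbbbbbbbMM => bbbbbbbbbbbbbbM   [M ::= b]
bbbbbbbbbbbbbbM => bbbbbbbbbbbbbbb   [M ::= b]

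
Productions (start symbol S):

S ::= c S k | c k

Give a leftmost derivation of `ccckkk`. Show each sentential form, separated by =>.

S => cSk => ccSkk => ccckkk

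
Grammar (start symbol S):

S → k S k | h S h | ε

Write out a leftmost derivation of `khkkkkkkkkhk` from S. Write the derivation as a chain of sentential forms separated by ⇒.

S ⇒ kSk ⇒ khShk ⇒ khkSkhk ⇒ khkkSkkhk ⇒ khkkkSkkkhk ⇒ khkkkkSkkkkhk ⇒ khkkkkkkkkhk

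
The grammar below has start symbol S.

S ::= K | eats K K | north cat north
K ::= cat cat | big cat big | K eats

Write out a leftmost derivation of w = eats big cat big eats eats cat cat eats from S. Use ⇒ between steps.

S ⇒ eats K K ⇒ eats K eats K ⇒ eats K eats eats K ⇒ eats big cat big eats eats K ⇒ eats big cat big eats eats K eats ⇒ eats big cat big eats eats cat cat eats

S ⇒ eats K K   [S ::= eats K K]
eats K K ⇒ eats K eats K   [K ::= K eats]
eats K eats K ⇒ eats K eats eats K   [K ::= K eats]
eats K eats eats K ⇒ eats big cat big eats eats K   [K ::= big cat big]
eats big cat big eats eats K ⇒ eats big cat big eats eats K eats   [K ::= K eats]
eats big cat big eats eats K eats ⇒ eats big cat big eats eats cat cat eats   [K ::= cat cat]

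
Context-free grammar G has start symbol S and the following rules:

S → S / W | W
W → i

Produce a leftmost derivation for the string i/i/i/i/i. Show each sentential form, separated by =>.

S => S/W   [S → S / W]
S/W => S/W/W   [S → S / W]
S/W/W => S/W/W/W   [S → S / W]
S/W/W/W => S/W/W/W/W   [S → S / W]
S/W/W/W/W => W/W/W/W/W   [S → W]
W/W/W/W/W => i/W/W/W/W   [W → i]
i/W/W/W/W => i/i/W/W/W   [W → i]
i/i/W/W/W => i/i/i/W/W   [W → i]
i/i/i/W/W => i/i/i/i/W   [W → i]
i/i/i/i/W => i/i/i/i/i   [W → i]

S => S/W => S/W/W => S/W/W/W => S/W/W/W/W => W/W/W/W/W => i/W/W/W/W => i/i/W/W/W => i/i/i/W/W => i/i/i/i/W => i/i/i/i/i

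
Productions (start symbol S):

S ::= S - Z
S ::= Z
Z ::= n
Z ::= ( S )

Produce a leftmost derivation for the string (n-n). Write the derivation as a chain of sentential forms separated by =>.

S => Z => (S) => (S-Z) => (Z-Z) => (n-Z) => (n-n)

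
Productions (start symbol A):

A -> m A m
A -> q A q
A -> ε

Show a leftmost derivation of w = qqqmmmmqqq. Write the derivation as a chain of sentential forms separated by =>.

A => qAq   [A -> q A q]
qAq => qqAqq   [A -> q A q]
qqAqq => qqqAqqq   [A -> q A q]
qqqAqqq => qqqmAmqqq   [A -> m A m]
qqqmAmqqq => qqqmmAmmqqq   [A -> m A m]
qqqmmAmmqqq => qqqmmmmqqq   [A -> ε]

A => qAq => qqAqq => qqqAqqq => qqqmAmqqq => qqqmmAmmqqq => qqqmmmmqqq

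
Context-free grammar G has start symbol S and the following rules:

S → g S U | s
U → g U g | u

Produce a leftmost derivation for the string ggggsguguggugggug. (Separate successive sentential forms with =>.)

S => gSU => ggSUU => gggSUUU => ggggSUUUU => ggggsUUUU => ggggsgUgUUU => ggggsgugUUU => ggggsguguUU => ggggsgugugUgU => ggggsguguggUggU => ggggsgugugguggU => ggggsguguggugggUg => ggggsguguggugggug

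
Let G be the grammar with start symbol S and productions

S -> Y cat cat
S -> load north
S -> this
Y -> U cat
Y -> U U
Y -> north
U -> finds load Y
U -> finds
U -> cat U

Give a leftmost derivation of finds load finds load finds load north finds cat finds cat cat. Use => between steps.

S => Y cat cat => U U cat cat => finds load Y U cat cat => finds load U cat U cat cat => finds load finds load Y cat U cat cat => finds load finds load U U cat U cat cat => finds load finds load finds load Y U cat U cat cat => finds load finds load finds load north U cat U cat cat => finds load finds load finds load north finds cat U cat cat => finds load finds load finds load north finds cat finds cat cat

S => Y cat cat   [S -> Y cat cat]
Y cat cat => U U cat cat   [Y -> U U]
U U cat cat => finds load Y U cat cat   [U -> finds load Y]
finds load Y U cat cat => finds load U cat U cat cat   [Y -> U cat]
finds load U cat U cat cat => finds load finds load Y cat U cat cat   [U -> finds load Y]
finds load finds load Y cat U cat cat => finds load finds load U U cat U cat cat   [Y -> U U]
finds load finds load U U cat U cat cat => finds load finds load finds load Y U cat U cat cat   [U -> finds load Y]
finds load finds load finds load Y U cat U cat cat => finds load finds load finds load north U cat U cat cat   [Y -> north]
finds load finds load finds load north U cat U cat cat => finds load finds load finds load north finds cat U cat cat   [U -> finds]
finds load finds load finds load north finds cat U cat cat => finds load finds load finds load north finds cat finds cat cat   [U -> finds]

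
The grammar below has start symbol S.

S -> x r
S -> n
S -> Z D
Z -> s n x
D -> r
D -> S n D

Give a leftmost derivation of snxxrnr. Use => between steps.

S => ZD => snxD => snxSnD => snxxrnD => snxxrnr

S => ZD   [S -> Z D]
ZD => snxD   [Z -> s n x]
snxD => snxSnD   [D -> S n D]
snxSnD => snxxrnD   [S -> x r]
snxxrnD => snxxrnr   [D -> r]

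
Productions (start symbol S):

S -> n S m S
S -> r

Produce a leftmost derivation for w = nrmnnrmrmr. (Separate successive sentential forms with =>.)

S => nSmS   [S -> n S m S]
nSmS => nrmS   [S -> r]
nrmS => nrmnSmS   [S -> n S m S]
nrmnSmS => nrmnnSmSmS   [S -> n S m S]
nrmnnSmSmS => nrmnnrmSmS   [S -> r]
nrmnnrmSmS => nrmnnrmrmS   [S -> r]
nrmnnrmrmS => nrmnnrmrmr   [S -> r]

S=>nSmS=>nrmS=>nrmnSmS=>nrmnnSmSmS=>nrmnnrmSmS=>nrmnnrmrmS=>nrmnnrmrmr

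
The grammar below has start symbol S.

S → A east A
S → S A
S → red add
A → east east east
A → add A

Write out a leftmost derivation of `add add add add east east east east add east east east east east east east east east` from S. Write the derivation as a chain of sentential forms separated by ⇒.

S ⇒ S A   [S → S A]
S A ⇒ S A A   [S → S A]
S A A ⇒ A east A A A   [S → A east A]
A east A A A ⇒ add A east A A A   [A → add A]
add A east A A A ⇒ add add A east A A A   [A → add A]
add add A east A A A ⇒ add add add A east A A A   [A → add A]
add add add A east A A A ⇒ add add add add A east A A A   [A → add A]
add add add add A east A A A ⇒ add add add add east east east east A A A   [A → east east east]
add add add add east east east east A A A ⇒ add add add add east east east east add A A A   [A → add A]
add add add add east east east east add A A A ⇒ add add add add east east east east add east east east A A   [A → east east east]
add add add add east east east east add east east east A A ⇒ add add add add east east east east add east east east east east east A   [A → east east east]
add add add add east east east east add east east east east east east A ⇒ add add add add east east east east add east east east east east east east east east   [A → east east east]

S ⇒ S A ⇒ S A A ⇒ A east A A A ⇒ add A east A A A ⇒ add add A east A A A ⇒ add add add A east A A A ⇒ add add add add A east A A A ⇒ add add add add east east east east A A A ⇒ add add add add east east east east add A A A ⇒ add add add add east east east east add east east east A A ⇒ add add add add east east east east add east east east east east east A ⇒ add add add add east east east east add east east east east east east east east east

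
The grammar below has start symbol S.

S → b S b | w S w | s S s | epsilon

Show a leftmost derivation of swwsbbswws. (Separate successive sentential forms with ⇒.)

S⇒sSs⇒swSws⇒swwSwws⇒swwsSswws⇒swwsbSbswws⇒swwsbbswws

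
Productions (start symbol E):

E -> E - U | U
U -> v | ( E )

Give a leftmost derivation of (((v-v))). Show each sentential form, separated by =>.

E => U => (E) => (U) => ((E)) => ((U)) => (((E))) => (((E-U))) => (((U-U))) => (((v-U))) => (((v-v)))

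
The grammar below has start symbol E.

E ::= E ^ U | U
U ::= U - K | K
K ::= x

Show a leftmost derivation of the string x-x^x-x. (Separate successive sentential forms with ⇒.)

E⇒E^U⇒U^U⇒U-K^U⇒K-K^U⇒x-K^U⇒x-x^U⇒x-x^U-K⇒x-x^K-K⇒x-x^x-K⇒x-x^x-x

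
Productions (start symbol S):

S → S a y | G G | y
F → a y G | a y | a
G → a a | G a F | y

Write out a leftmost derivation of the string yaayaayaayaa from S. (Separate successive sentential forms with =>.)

S => GG => GaFG => GaFaFG => GaFaFaFG => yaFaFaFG => yaayaFaFG => yaayaayaFG => yaayaayaayG => yaayaayaayaa

S => GG   [S → G G]
GG => GaFG   [G → G a F]
GaFG => GaFaFG   [G → G a F]
GaFaFG => GaFaFaFG   [G → G a F]
GaFaFaFG => yaFaFaFG   [G → y]
yaFaFaFG => yaayaFaFG   [F → a y]
yaayaFaFG => yaayaayaFG   [F → a y]
yaayaayaFG => yaayaayaayG   [F → a y]
yaayaayaayG => yaayaayaayaa   [G → a a]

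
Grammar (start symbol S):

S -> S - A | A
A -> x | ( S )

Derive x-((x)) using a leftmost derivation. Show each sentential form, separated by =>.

S => S-A => A-A => x-A => x-(S) => x-(A) => x-((S)) => x-((A)) => x-((x))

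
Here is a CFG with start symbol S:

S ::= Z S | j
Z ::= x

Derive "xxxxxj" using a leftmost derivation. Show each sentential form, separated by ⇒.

S ⇒ ZS ⇒ xS ⇒ xZS ⇒ xxS ⇒ xxZS ⇒ xxxS ⇒ xxxZS ⇒ xxxxS ⇒ xxxxZS ⇒ xxxxxS ⇒ xxxxxj

S ⇒ ZS   [S ::= Z S]
ZS ⇒ xS   [Z ::= x]
xS ⇒ xZS   [S ::= Z S]
xZS ⇒ xxS   [Z ::= x]
xxS ⇒ xxZS   [S ::= Z S]
xxZS ⇒ xxxS   [Z ::= x]
xxxS ⇒ xxxZS   [S ::= Z S]
xxxZS ⇒ xxxxS   [Z ::= x]
xxxxS ⇒ xxxxZS   [S ::= Z S]
xxxxZS ⇒ xxxxxS   [Z ::= x]
xxxxxS ⇒ xxxxxj   [S ::= j]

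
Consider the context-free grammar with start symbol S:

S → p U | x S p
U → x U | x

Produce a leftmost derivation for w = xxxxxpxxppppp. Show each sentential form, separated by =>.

S => xSp => xxSpp => xxxSppp => xxxxSpppp => xxxxxSppppp => xxxxxpUppppp => xxxxxpxUppppp => xxxxxpxxppppp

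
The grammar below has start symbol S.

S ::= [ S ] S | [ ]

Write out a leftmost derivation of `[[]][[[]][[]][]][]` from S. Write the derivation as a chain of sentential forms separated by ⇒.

S ⇒ [S]S   [S ::= [ S ] S]
[S]S ⇒ [[]]S   [S ::= [ ]]
[[]]S ⇒ [[]][S]S   [S ::= [ S ] S]
[[]][S]S ⇒ [[]][[S]S]S   [S ::= [ S ] S]
[[]][[S]S]S ⇒ [[]][[[]]S]S   [S ::= [ ]]
[[]][[[]]S]S ⇒ [[]][[[]][S]S]S   [S ::= [ S ] S]
[[]][[[]][S]S]S ⇒ [[]][[[]][[]]S]S   [S ::= [ ]]
[[]][[[]][[]]S]S ⇒ [[]][[[]][[]][]]S   [S ::= [ ]]
[[]][[[]][[]][]]S ⇒ [[]][[[]][[]][]][]   [S ::= [ ]]

S ⇒ [S]S ⇒ [[]]S ⇒ [[]][S]S ⇒ [[]][[S]S]S ⇒ [[]][[[]]S]S ⇒ [[]][[[]][S]S]S ⇒ [[]][[[]][[]]S]S ⇒ [[]][[[]][[]][]]S ⇒ [[]][[[]][[]][]][]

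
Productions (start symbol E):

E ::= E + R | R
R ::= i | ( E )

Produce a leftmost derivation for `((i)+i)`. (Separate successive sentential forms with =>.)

E => R   [E ::= R]
R => (E)   [R ::= ( E )]
(E) => (E+R)   [E ::= E + R]
(E+R) => (R+R)   [E ::= R]
(R+R) => ((E)+R)   [R ::= ( E )]
((E)+R) => ((R)+R)   [E ::= R]
((R)+R) => ((i)+R)   [R ::= i]
((i)+R) => ((i)+i)   [R ::= i]

E => R => (E) => (E+R) => (R+R) => ((E)+R) => ((R)+R) => ((i)+R) => ((i)+i)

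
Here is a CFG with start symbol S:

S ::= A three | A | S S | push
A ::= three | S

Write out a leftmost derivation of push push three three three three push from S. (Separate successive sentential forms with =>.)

S => S S => A three S => S three S => A three three S => S three three S => S S three three S => push S three three S => push push three three S => push push three three S S => push push three three A three S => push push three three three three S => push push three three three three push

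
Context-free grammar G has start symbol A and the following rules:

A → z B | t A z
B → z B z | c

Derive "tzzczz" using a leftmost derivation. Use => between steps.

A => tAz   [A → t A z]
tAz => tzBz   [A → z B]
tzBz => tzzBzz   [B → z B z]
tzzBzz => tzzczz   [B → c]

A => tAz => tzBz => tzzBzz => tzzczz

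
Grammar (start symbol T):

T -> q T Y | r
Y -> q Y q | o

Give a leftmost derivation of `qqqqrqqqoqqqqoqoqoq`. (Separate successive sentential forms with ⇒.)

T ⇒ qTY ⇒ qqTYY ⇒ qqqTYYY ⇒ qqqqTYYYY ⇒ qqqqrYYYY ⇒ qqqqrqYqYYY ⇒ qqqqrqqYqqYYY ⇒ qqqqrqqqYqqqYYY ⇒ qqqqrqqqoqqqYYY ⇒ qqqqrqqqoqqqqYqYY ⇒ qqqqrqqqoqqqqoqYY ⇒ qqqqrqqqoqqqqoqoY ⇒ qqqqrqqqoqqqqoqoqYq ⇒ qqqqrqqqoqqqqoqoqoq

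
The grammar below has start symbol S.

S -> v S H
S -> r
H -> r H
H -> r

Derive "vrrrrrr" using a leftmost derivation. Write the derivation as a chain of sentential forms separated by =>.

S => vSH => vrH => vrrH => vrrrH => vrrrrH => vrrrrrH => vrrrrrr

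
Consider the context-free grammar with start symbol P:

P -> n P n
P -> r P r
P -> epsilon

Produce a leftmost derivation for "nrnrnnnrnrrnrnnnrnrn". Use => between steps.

P => nPn   [P -> n P n]
nPn => nrPrn   [P -> r P r]
nrPrn => nrnPnrn   [P -> n P n]
nrnPnrn => nrnrPrnrn   [P -> r P r]
nrnrPrnrn => nrnrnPnrnrn   [P -> n P n]
nrnrnPnrnrn => nrnrnnPnnrnrn   [P -> n P n]
nrnrnnPnnrnrn => nrnrnnnPnnnrnrn   [P -> n P n]
nrnrnnnPnnnrnrn => nrnrnnnrPrnnnrnrn   [P -> r P r]
nrnrnnnrPrnnnrnrn => nrnrnnnrnPnrnnnrnrn   [P -> n P n]
nrnrnnnrnPnrnnnrnrn => nrnrnnnrnrPrnrnnnrnrn   [P -> r P r]
nrnrnnnrnrPrnrnnnrnrn => nrnrnnnrnrrnrnnnrnrn   [P -> epsilon]

P=>nPn=>nrPrn=>nrnPnrn=>nrnrPrnrn=>nrnrnPnrnrn=>nrnrnnPnnrnrn=>nrnrnnnPnnnrnrn=>nrnrnnnrPrnnnrnrn=>nrnrnnnrnPnrnnnrnrn=>nrnrnnnrnrPrnrnnnrnrn=>nrnrnnnrnrrnrnnnrnrn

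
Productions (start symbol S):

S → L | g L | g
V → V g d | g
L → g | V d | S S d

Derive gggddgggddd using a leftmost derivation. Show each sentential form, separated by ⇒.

S ⇒ gL   [S → g L]
gL ⇒ gSSd   [L → S S d]
gSSd ⇒ gLSd   [S → L]
gLSd ⇒ gVdSd   [L → V d]
gVdSd ⇒ gVgddSd   [V → V g d]
gVgddSd ⇒ gggddSd   [V → g]
gggddSd ⇒ gggddgLd   [S → g L]
gggddgLd ⇒ gggddgVdd   [L → V d]
gggddgVdd ⇒ gggddgVgddd   [V → V g d]
gggddgVgddd ⇒ gggddgggddd   [V → g]

S ⇒ gL ⇒ gSSd ⇒ gLSd ⇒ gVdSd ⇒ gVgddSd ⇒ gggddSd ⇒ gggddgLd ⇒ gggddgVdd ⇒ gggddgVgddd ⇒ gggddgggddd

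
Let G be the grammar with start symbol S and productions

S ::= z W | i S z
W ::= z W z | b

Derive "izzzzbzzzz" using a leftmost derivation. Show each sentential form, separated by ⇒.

S ⇒ iSz ⇒ izWz ⇒ izzWzz ⇒ izzzWzzz ⇒ izzzzWzzzz ⇒ izzzzbzzzz

S ⇒ iSz   [S ::= i S z]
iSz ⇒ izWz   [S ::= z W]
izWz ⇒ izzWzz   [W ::= z W z]
izzWzz ⇒ izzzWzzz   [W ::= z W z]
izzzWzzz ⇒ izzzzWzzzz   [W ::= z W z]
izzzzWzzzz ⇒ izzzzbzzzz   [W ::= b]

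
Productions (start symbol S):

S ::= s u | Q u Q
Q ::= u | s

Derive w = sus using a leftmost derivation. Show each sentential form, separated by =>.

S=>QuQ=>suQ=>sus

S => QuQ   [S ::= Q u Q]
QuQ => suQ   [Q ::= s]
suQ => sus   [Q ::= s]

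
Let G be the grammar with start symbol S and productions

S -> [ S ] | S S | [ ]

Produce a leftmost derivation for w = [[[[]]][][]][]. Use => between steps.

S => SS   [S -> S S]
SS => [S]S   [S -> [ S ]]
[S]S => [SS]S   [S -> S S]
[SS]S => [SSS]S   [S -> S S]
[SSS]S => [[S]SS]S   [S -> [ S ]]
[[S]SS]S => [[[S]]SS]S   [S -> [ S ]]
[[[S]]SS]S => [[[[]]]SS]S   [S -> [ ]]
[[[[]]]SS]S => [[[[]]][]S]S   [S -> [ ]]
[[[[]]][]S]S => [[[[]]][][]]S   [S -> [ ]]
[[[[]]][][]]S => [[[[]]][][]][]   [S -> [ ]]

S => SS => [S]S => [SS]S => [SSS]S => [[S]SS]S => [[[S]]SS]S => [[[[]]]SS]S => [[[[]]][]S]S => [[[[]]][][]]S => [[[[]]][][]][]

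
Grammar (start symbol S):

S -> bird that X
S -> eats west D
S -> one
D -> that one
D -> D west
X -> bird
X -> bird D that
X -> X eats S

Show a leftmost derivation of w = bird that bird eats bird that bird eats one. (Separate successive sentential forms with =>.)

S => bird that X => bird that X eats S => bird that X eats S eats S => bird that bird eats S eats S => bird that bird eats bird that X eats S => bird that bird eats bird that bird eats S => bird that bird eats bird that bird eats one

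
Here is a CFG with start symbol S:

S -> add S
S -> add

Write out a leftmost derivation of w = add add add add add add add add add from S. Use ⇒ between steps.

S ⇒ add S ⇒ add add S ⇒ add add add S ⇒ add add add add S ⇒ add add add add add S ⇒ add add add add add add S ⇒ add add add add add add add S ⇒ add add add add add add add add S ⇒ add add add add add add add add add

S ⇒ add S   [S -> add S]
add S ⇒ add add S   [S -> add S]
add add S ⇒ add add add S   [S -> add S]
add add add S ⇒ add add add add S   [S -> add S]
add add add add S ⇒ add add add add add S   [S -> add S]
add add add add add S ⇒ add add add add add add S   [S -> add S]
add add add add add add S ⇒ add add add add add add add S   [S -> add S]
add add add add add add add S ⇒ add add add add add add add add S   [S -> add S]
add add add add add add add add S ⇒ add add add add add add add add add   [S -> add]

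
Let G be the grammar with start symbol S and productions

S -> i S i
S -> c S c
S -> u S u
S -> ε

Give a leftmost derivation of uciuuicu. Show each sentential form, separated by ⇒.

S ⇒ uSu ⇒ ucScu ⇒ uciSicu ⇒ uciuSuicu ⇒ uciuuicu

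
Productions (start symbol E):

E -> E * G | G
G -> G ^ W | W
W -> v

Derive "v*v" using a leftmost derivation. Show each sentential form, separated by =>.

E => E*G   [E -> E * G]
E*G => G*G   [E -> G]
G*G => W*G   [G -> W]
W*G => v*G   [W -> v]
v*G => v*W   [G -> W]
v*W => v*v   [W -> v]

E=>E*G=>G*G=>W*G=>v*G=>v*W=>v*v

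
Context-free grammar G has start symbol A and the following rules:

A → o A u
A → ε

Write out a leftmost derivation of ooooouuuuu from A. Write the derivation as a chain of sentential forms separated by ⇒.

A ⇒ oAu ⇒ ooAuu ⇒ oooAuuu ⇒ ooooAuuuu ⇒ oooooAuuuuu ⇒ ooooouuuuu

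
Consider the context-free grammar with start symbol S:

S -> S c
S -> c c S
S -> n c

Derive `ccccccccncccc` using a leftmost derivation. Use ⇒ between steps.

S ⇒ Sc   [S -> S c]
Sc ⇒ ccSc   [S -> c c S]
ccSc ⇒ ccccSc   [S -> c c S]
ccccSc ⇒ ccccScc   [S -> S c]
ccccScc ⇒ ccccSccc   [S -> S c]
ccccSccc ⇒ ccccccSccc   [S -> c c S]
ccccccSccc ⇒ ccccccccSccc   [S -> c c S]
ccccccccSccc ⇒ ccccccccncccc   [S -> n c]

S ⇒ Sc ⇒ ccSc ⇒ ccccSc ⇒ ccccScc ⇒ ccccSccc ⇒ ccccccSccc ⇒ ccccccccSccc ⇒ ccccccccncccc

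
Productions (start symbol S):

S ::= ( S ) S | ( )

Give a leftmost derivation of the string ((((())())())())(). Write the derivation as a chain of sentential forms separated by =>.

S => (S)S   [S ::= ( S ) S]
(S)S => ((S)S)S   [S ::= ( S ) S]
((S)S)S => (((S)S)S)S   [S ::= ( S ) S]
(((S)S)S)S => ((((S)S)S)S)S   [S ::= ( S ) S]
((((S)S)S)S)S => ((((())S)S)S)S   [S ::= ( )]
((((())S)S)S)S => ((((())())S)S)S   [S ::= ( )]
((((())())S)S)S => ((((())())())S)S   [S ::= ( )]
((((())())())S)S => ((((())())())())S   [S ::= ( )]
((((())())())())S => ((((())())())())()   [S ::= ( )]

S => (S)S => ((S)S)S => (((S)S)S)S => ((((S)S)S)S)S => ((((())S)S)S)S => ((((())())S)S)S => ((((())())())S)S => ((((())())())())S => ((((())())())())()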